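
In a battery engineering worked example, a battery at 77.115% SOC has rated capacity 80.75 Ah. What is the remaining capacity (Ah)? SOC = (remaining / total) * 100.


remaining = SOC / 100 * total = 77.115 / 100 * 80.75 = 62.27 Ah

62.27 Ah


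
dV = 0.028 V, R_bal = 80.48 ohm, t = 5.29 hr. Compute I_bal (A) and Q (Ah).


First, Ohm's law: I_bal = 0.028 V / 80.48 ohm = 3.4791e-04 A
Then Q = I * t = 3.4791e-04 A * 5.29 hr = 0.001840 Ah

I=3.4791e-04 A, Q=0.001840 Ah


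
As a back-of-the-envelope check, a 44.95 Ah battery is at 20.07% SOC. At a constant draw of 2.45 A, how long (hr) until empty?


Step 1: remaining = SOC/100 * C_total = 20.07/100 * 44.95 = 9.0215 Ah
Step 2: t = remaining / I = 9.0215 / 2.45 = 3.682 hr

3.682 hr


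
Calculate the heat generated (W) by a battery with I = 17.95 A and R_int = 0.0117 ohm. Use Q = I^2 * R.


Q = I^2 * R = 17.95^2 * 0.0117 = 3.770 W

3.770 W


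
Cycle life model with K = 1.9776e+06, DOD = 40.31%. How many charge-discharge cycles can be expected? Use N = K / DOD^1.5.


Step 1: DOD^1.5 = 40.31^1.5 = 255.93
Step 2: N = 1.9776e+06 / 255.93 = 7727 cycles

7727 cycles


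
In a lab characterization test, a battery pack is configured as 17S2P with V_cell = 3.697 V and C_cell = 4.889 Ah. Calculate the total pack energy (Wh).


V_pack = 17 * 3.697 = 62.849 V
C_pack = 2 * 4.889 = 9.778 Ah
E = V_pack * C_pack = 62.849 * 9.778 = 614.5 Wh

614.5 Wh


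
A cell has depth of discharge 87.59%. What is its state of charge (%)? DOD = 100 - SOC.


SOC = 100 - DOD = 100 - 87.59 = 12.41%

12.41%


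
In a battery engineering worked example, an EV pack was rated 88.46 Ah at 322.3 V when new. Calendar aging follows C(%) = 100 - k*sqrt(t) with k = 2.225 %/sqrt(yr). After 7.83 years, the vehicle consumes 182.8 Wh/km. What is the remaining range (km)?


Step 1: capacity retention = 100 - 2.225 * sqrt(7.83) = 100 - 2.225 * 2.7982 = 93.774%
Step 2: C_now = 88.46 * 93.774/100 = 82.952 Ah
Step 3: E_pack = V * C_now = 322.3 * 82.952 = 26735 Wh
Step 4: range = E_pack / consumption = 26735 / 182.8 = 146.3 km

146.3 km


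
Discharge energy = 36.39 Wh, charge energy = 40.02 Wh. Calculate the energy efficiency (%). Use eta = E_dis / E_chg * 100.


Round-trip efficiency = 36.39/40.02 * 100% = 90.93%

90.93%


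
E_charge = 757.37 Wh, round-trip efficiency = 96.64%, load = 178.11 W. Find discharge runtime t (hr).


Step 1: E_discharge = eta/100 * E_charge = 96.64/100 * 757.37 = 731.92 Wh
Step 2: t = E_discharge / P = 731.92 / 178.11 = 4.109 hr

4.109 hr


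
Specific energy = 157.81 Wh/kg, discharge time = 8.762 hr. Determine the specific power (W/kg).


P_specific = E / t = 157.81 / 8.762 = 18.01 W/kg

18.01 W/kg


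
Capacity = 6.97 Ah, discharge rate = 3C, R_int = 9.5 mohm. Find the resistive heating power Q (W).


Convert: R = 9.5 mohm = 0.0095 ohm
Step 1: I = C_rate * capacity = 3 * 6.97 = 20.91 A
Step 2: Q = I^2 * R = 20.91^2 * 0.0095 = 437.23 * 0.0095 = 4.154 W

4.154 W


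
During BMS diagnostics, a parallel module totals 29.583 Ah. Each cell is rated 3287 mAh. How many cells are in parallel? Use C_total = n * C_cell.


Convert: C_cell = 3287 mAh = 3.287 Ah
n = C_total / C_cell = 29.583 / 3.287 = 9

9


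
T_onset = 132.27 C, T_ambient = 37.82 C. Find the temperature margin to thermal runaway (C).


margin = T_onset - T_ambient = 132.27 - 37.82 = 94.45 C

94.45 C


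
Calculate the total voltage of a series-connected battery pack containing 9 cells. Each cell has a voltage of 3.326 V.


Series voltages add: 9 * 3.326 V = 29.934 V

29.934 V


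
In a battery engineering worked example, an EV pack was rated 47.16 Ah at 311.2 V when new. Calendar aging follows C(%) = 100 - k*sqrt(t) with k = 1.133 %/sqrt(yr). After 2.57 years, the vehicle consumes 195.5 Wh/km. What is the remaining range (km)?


Step 1: capacity retention = 100 - 1.133 * sqrt(2.57) = 100 - 1.133 * 1.6031 = 98.184%
Step 2: C_now = 47.16 * 98.184/100 = 46.304 Ah
Step 3: E_pack = V * C_now = 311.2 * 46.304 = 14410 Wh
Step 4: range = E_pack / consumption = 14410 / 195.5 = 73.71 km

73.71 km


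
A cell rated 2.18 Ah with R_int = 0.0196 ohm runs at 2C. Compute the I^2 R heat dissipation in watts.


Step 1: I = C_rate * capacity = 2 * 2.18 = 4.36 A
Step 2: Q = I^2 * R = 4.36^2 * 0.0196 = 19.01 * 0.0196 = 0.3726 W

0.3726 W


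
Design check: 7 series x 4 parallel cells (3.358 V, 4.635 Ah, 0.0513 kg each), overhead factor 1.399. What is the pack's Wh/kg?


Step 1: V_pack = 7 * 3.358 = 23.506 V
Step 2: C_pack = 4 * 4.635 = 18.54 Ah
Step 3: E_pack = V_pack * C_pack = 23.506 * 18.54 = 435.8 Wh
Step 4: m_pack = 7 * 4 * 0.0513 * 1.399 = 2.0095 kg
Step 5: ED = E_pack / m_pack = 435.8 / 2.0095 = 216.9 Wh/kg

216.9 Wh/kg


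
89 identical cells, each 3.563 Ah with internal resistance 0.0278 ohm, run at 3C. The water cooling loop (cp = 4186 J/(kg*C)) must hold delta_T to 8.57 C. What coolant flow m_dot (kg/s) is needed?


Step 1: I = 3 * 3.563 = 10.689 A
Step 2: Q_cell = I^2 * R = 10.689^2 * 0.0278 = 3.1763 W
Step 3: Q_total = 89 * 3.1763 = 282.69 W
Step 4: m_dot = Q_total / (cp * dT) = 282.69 / (4186 * 8.57) = 0.007880 kg/s

0.007880 kg/s


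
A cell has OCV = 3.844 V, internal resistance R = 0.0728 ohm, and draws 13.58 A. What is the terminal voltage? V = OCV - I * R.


V = OCV - I*R = 3.844 - 13.58 * 0.0728 = 2.855 V

2.855 V


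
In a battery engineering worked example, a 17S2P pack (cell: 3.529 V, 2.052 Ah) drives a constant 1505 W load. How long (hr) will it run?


Step 1: E_pack = Ns * V_cell * Np * C_cell = 17 * 3.529 * 2 * 2.052 = 246.21 Wh
Step 2: t = E_pack / P = 246.21 / 1505 = 0.1636 hr

0.1636 hr


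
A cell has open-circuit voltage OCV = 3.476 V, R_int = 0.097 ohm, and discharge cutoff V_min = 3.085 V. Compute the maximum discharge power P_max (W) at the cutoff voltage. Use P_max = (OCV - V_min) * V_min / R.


P_max = (OCV - V_min) * V_min / R = (3.476 - 3.085) * 3.085 / 0.097 = 0.391 * 3.085 / 0.097 = 12.44 W

12.44 W


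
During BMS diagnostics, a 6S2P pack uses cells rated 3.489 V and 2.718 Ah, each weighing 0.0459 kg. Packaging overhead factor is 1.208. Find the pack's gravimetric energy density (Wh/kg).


Step 1: V_pack = 6 * 3.489 = 20.934 V
Step 2: C_pack = 2 * 2.718 = 5.436 Ah
Step 3: E_pack = V_pack * C_pack = 20.934 * 5.436 = 113.8 Wh
Step 4: m_pack = 6 * 2 * 0.0459 * 1.208 = 0.66537 kg
Step 5: ED = E_pack / m_pack = 113.8 / 0.66537 = 171.0 Wh/kg

171.0 Wh/kg


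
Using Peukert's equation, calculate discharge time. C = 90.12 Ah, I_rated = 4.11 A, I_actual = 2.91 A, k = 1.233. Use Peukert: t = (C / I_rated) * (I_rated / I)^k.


t_rated = C / I_rated = 90.12 / 4.11 = 21.927 hr
(I_rated/I)^k = (1.4124)^1.233 = 1.5307
t = t_rated * (I_rated/I)^k = 21.927 * 1.5307 = 33.56 hr

33.56 hr


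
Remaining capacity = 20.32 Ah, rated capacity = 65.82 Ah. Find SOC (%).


SOC% = 20.32 / 65.82 * 100 = 30.87%

30.87%


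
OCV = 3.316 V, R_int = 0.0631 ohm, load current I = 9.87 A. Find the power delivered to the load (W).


Step 1: V_terminal = OCV - I*R = 3.316 - 9.87 * 0.0631 = 2.6932 V
Step 2: P_out = V_terminal * I = 2.6932 * 9.87 = 26.58 W

26.58 W


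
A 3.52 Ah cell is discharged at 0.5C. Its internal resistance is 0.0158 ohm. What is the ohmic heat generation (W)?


Step 1: I = C_rate * capacity = 0.5 * 3.52 = 1.76 A
Step 2: Q = I^2 * R = 1.76^2 * 0.0158 = 3.0976 * 0.0158 = 0.04894 W

0.04894 W


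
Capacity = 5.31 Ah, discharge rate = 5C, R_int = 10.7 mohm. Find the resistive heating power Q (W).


Convert: R = 10.7 mohm = 0.0107 ohm
Step 1: I = C_rate * capacity = 5 * 5.31 = 26.55 A
Step 2: Q = I^2 * R = 26.55^2 * 0.0107 = 704.9 * 0.0107 = 7.542 W

7.542 W


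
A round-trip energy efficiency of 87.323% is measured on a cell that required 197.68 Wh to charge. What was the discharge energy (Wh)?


E_dis = eta/100 * E_chg = 87.323/100 * 197.68 = 172.6 Wh

172.6 Wh


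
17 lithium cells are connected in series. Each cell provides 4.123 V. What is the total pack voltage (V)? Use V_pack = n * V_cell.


V_pack = n * V_cell = 17 * 4.123 = 70.091 V

70.091 V


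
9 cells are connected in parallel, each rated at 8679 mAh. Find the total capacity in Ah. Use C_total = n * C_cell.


Convert: C_cell = 8679 mAh = 8.679 Ah
C_total = 9 * 8.679 = 78.111 Ah

78.111 Ah


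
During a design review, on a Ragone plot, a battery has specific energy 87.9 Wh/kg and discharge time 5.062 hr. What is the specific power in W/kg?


Specific power = 87.9 Wh/kg / 5.062 hr = 17.36 W/kg

17.36 W/kg


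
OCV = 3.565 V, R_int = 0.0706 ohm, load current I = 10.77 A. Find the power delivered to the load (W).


Step 1: V_terminal = OCV - I*R = 3.565 - 10.77 * 0.0706 = 2.8046 V
Step 2: P_out = V_terminal * I = 2.8046 * 10.77 = 30.21 W

30.21 W


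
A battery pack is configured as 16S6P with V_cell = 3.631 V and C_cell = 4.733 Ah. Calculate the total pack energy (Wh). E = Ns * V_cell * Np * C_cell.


E = Ns * Vcell * Np * Ccell = 16 * 3.631 * 6 * 4.733 = 1650 Wh

1650 Wh


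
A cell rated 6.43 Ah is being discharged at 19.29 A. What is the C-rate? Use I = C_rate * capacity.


C_rate = I / capacity = 19.29 / 6.43 = 3C

3C


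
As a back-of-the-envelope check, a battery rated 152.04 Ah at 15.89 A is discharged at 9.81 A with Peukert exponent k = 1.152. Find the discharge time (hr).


Step 1: t_rated = C / I_rated = 152.04 / 15.89 = 9.5683 hr
Step 2: ratio = 15.89 / 9.81 = 1.6198
Step 3: ratio^k = 1.6198^1.152 = 1.743
Step 4: t = t_rated * ratio^k = 9.5683 * 1.743 = 16.68 hr

16.68 hr


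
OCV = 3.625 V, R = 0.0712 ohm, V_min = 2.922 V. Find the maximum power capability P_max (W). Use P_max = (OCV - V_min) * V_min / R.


P_max = (OCV - V_min) * V_min / R = (3.625 - 2.922) * 2.922 / 0.0712 = 0.703 * 2.922 / 0.0712 = 28.85 W

28.85 W


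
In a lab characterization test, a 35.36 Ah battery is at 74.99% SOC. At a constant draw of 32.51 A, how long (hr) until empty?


Step 1: remaining = SOC/100 * C_total = 74.99/100 * 35.36 = 26.516 Ah
Step 2: t = remaining / I = 26.516 / 32.51 = 0.8156 hr

0.8156 hr


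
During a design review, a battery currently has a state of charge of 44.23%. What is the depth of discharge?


Complement of SOC: DOD = 100% - 44.23% = 55.77%

55.77%


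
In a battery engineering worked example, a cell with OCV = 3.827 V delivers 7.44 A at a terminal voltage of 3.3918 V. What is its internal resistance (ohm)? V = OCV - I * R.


R = (OCV - V) / I = (3.827 - 3.3918) / 7.44 = 0.05849 ohm

0.05849 ohm


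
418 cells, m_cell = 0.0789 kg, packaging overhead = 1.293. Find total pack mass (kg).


m_pack = n * m_cell * overhead = 418 * 0.0789 * 1.293 = 42.64 kg

42.64 kg


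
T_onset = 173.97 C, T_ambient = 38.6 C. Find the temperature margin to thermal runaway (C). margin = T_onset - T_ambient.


Safety margin = 173.97 C - 38.6 C = 135.37 C

135.37 C


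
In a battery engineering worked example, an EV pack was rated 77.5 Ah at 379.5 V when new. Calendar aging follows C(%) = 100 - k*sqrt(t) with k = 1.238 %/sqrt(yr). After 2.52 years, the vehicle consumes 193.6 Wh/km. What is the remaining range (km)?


Step 1: capacity retention = 100 - 1.238 * sqrt(2.52) = 100 - 1.238 * 1.5875 = 98.035%
Step 2: C_now = 77.5 * 98.035/100 = 75.977 Ah
Step 3: E_pack = V * C_now = 379.5 * 75.977 = 28833 Wh
Step 4: range = E_pack / consumption = 28833 / 193.6 = 148.9 km

148.9 km


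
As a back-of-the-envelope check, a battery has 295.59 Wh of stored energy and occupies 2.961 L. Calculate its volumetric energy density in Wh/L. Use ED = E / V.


ED = E / V = 295.59 / 2.961 = 99.83 Wh/L

99.83 Wh/L


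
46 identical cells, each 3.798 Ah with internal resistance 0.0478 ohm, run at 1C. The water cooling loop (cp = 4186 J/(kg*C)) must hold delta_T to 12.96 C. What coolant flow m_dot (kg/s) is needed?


Step 1: I = 1 * 3.798 = 3.798 A
Step 2: Q_cell = I^2 * R = 3.798^2 * 0.0478 = 0.68951 W
Step 3: Q_total = 46 * 0.68951 = 31.717 W
Step 4: m_dot = Q_total / (cp * dT) = 31.717 / (4186 * 12.96) = 5.846e-04 kg/s

5.846e-04 kg/s


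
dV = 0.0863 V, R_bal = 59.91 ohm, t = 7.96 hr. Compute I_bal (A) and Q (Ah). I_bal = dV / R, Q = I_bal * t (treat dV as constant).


First, Ohm's law: I_bal = 0.0863 V / 59.91 ohm = 0.0014405 A
Then Q = I * t = 0.0014405 A * 7.96 hr = 0.01147 Ah

I=0.0014405 A, Q=0.01147 Ah


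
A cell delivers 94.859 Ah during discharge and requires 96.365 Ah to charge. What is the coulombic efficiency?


eta_c = Q_dis / Q_chg * 100 = 94.859 / 96.365 * 100 = 98.44%

98.44%


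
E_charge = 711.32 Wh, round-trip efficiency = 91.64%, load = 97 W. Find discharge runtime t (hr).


Step 1: E_discharge = eta/100 * E_charge = 91.64/100 * 711.32 = 651.85 Wh
Step 2: t = E_discharge / P = 651.85 / 97 = 6.720 hr

6.720 hr


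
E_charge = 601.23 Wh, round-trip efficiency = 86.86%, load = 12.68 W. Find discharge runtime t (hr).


Step 1: E_discharge = eta/100 * E_charge = 86.86/100 * 601.23 = 522.23 Wh
Step 2: t = E_discharge / P = 522.23 / 12.68 = 41.19 hr

41.19 hr


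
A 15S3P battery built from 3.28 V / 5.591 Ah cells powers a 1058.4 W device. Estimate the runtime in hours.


Step 1: E_pack = Ns * V_cell * Np * C_cell = 15 * 3.28 * 3 * 5.591 = 825.23 Wh
Step 2: t = E_pack / P = 825.23 / 1058.4 = 0.7797 hr

0.7797 hr


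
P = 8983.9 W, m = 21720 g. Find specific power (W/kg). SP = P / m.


Convert: m = 21720 g = 21.72 kg
Specific power = 8983.9 W / 21.72 kg = 413.6 W/kg

413.6 W/kg


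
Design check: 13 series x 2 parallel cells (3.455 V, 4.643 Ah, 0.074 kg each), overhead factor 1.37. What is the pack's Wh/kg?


Step 1: V_pack = 13 * 3.455 = 44.915 V
Step 2: C_pack = 2 * 4.643 = 9.286 Ah
Step 3: E_pack = V_pack * C_pack = 44.915 * 9.286 = 417.08 Wh
Step 4: m_pack = 13 * 2 * 0.074 * 1.37 = 2.6359 kg
Step 5: ED = E_pack / m_pack = 417.08 / 2.6359 = 158.2 Wh/kg

158.2 Wh/kg


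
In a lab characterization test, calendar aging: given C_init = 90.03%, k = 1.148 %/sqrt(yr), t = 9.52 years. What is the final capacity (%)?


Step 1: sqrt(9.52 yr) = 3.0854
Step 2: drop = 1.148 * 3.0854 = 3.542
Step 3: C_final = 90.03 - 3.542 = 86.49%

86.49%


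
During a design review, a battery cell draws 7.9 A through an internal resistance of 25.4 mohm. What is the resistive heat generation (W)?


Convert: R = 25.4 mohm = 0.0254 ohm
I^2 = 62.41
Q = 62.41 * 0.0254 = 1.585 W

1.585 W


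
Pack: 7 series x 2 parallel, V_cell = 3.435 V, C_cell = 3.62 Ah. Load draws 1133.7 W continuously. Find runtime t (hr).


Step 1: E_pack = Ns * V_cell * Np * C_cell = 7 * 3.435 * 2 * 3.62 = 174.09 Wh
Step 2: t = E_pack / P = 174.09 / 1133.7 = 0.1536 hr

0.1536 hr


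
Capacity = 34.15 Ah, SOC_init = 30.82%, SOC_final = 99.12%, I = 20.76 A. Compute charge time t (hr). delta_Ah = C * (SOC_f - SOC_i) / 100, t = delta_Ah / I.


Step 1: dSOC = 99.12% - 30.82% = 68.3%
Step 2: delta_Ah = 34.15 * 68.3 / 100 = 23.324 Ah
Step 3: t = 23.324 / 20.76 = 1.124 hr

1.124 hr


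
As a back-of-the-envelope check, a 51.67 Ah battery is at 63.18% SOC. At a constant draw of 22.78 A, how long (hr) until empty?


Step 1: remaining = SOC/100 * C_total = 63.18/100 * 51.67 = 32.645 Ah
Step 2: t = remaining / I = 32.645 / 22.78 = 1.433 hr

1.433 hr


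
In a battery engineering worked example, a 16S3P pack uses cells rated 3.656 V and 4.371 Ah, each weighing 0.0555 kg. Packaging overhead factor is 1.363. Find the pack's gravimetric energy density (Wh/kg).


Step 1: V_pack = 16 * 3.656 = 58.496 V
Step 2: C_pack = 3 * 4.371 = 13.113 Ah
Step 3: E_pack = V_pack * C_pack = 58.496 * 13.113 = 767.06 Wh
Step 4: m_pack = 16 * 3 * 0.0555 * 1.363 = 3.631 kg
Step 5: ED = E_pack / m_pack = 767.06 / 3.631 = 211.3 Wh/kg

211.3 Wh/kg


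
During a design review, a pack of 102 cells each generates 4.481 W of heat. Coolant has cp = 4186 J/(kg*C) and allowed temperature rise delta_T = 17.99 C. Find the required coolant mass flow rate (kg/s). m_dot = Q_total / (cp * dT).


Q_total = 102 * 4.481 = 457.06 W
m_dot = Q_total / (cp * dT) = 457.06 / (4186 * 17.99) = 0.006069 kg/s

0.006069 kg/s


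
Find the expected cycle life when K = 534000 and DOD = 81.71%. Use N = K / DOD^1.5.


Step 1: DOD^1.5 = 81.71^1.5 = 738.61
Step 2: N = 534000 / 738.61 = 723.0 cycles

723.0 cycles


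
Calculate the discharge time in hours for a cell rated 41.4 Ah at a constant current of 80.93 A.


Runtime = 41.4 Ah / 80.93 A = 0.5116 hr

0.5116 hr


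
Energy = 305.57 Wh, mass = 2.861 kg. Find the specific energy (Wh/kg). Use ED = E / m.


ED = E / m = 305.57 / 2.861 = 106.8 Wh/kg

106.8 Wh/kg


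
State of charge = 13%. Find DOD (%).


Complement of SOC: DOD = 100% - 13% = 87%

87%


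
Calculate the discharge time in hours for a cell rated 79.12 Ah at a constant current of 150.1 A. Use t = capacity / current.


Runtime = 79.12 Ah / 150.1 A = 0.5271 hr

0.5271 hr


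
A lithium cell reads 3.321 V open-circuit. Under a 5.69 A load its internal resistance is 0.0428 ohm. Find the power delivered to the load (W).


Step 1: V_terminal = OCV - I*R = 3.321 - 5.69 * 0.0428 = 3.0775 V
Step 2: P_out = V_terminal * I = 3.0775 * 5.69 = 17.51 W

17.51 W


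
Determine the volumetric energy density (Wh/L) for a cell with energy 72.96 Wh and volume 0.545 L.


ED = E / V = 72.96 / 0.545 = 133.9 Wh/L

133.9 Wh/L


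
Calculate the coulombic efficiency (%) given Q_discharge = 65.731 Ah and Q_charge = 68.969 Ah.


eta_c = Q_dis / Q_chg * 100 = 65.731 / 68.969 * 100 = 95.31%

95.31%


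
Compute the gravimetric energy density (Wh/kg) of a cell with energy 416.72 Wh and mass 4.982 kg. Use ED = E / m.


ED = E / m = 416.72 / 4.982 = 83.65 Wh/kg

83.65 Wh/kg


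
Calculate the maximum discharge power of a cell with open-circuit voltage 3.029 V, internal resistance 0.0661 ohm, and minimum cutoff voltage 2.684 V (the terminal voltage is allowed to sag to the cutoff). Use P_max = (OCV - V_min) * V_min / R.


dV = OCV - V_min = 0.345 V (so I_max = dV / R)
P_max = dV * V_min / R = 0.345 * 2.684 / 0.0661 = 14.01 W

14.01 W


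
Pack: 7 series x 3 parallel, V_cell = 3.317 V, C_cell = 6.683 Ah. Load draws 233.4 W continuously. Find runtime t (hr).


Step 1: E_pack = Ns * V_cell * Np * C_cell = 7 * 3.317 * 3 * 6.683 = 465.52 Wh
Step 2: t = E_pack / P = 465.52 / 233.4 = 1.995 hr

1.995 hr


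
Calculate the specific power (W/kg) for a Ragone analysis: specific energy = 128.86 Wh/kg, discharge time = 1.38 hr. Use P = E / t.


P_specific = E / t = 128.86 / 1.38 = 93.38 W/kg

93.38 W/kg


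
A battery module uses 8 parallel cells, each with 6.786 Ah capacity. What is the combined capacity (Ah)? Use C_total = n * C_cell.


C_total = 8 * 6.786 = 54.288 Ah

54.288 Ah


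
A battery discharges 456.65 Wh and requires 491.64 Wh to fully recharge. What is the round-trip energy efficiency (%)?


Round-trip efficiency = 456.65/491.64 * 100% = 92.88%

92.88%


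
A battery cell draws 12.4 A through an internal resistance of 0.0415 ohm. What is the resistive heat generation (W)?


Q = I^2 * R = 12.4^2 * 0.0415 = 6.381 W

6.381 W


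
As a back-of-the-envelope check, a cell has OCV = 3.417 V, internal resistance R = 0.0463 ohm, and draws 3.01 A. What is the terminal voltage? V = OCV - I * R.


V = OCV - I*R = 3.417 - 3.01 * 0.0463 = 3.278 V

3.278 V


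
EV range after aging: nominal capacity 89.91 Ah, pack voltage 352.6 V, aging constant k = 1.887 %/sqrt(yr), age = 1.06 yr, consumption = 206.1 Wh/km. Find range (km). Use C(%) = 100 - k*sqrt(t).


Step 1: capacity retention = 100 - 1.887 * sqrt(1.06) = 100 - 1.887 * 1.0296 = 98.057%
Step 2: C_now = 89.91 * 98.057/100 = 88.163 Ah
Step 3: E_pack = V * C_now = 352.6 * 88.163 = 31086 Wh
Step 4: range = E_pack / consumption = 31086 / 206.1 = 150.8 km

150.8 km


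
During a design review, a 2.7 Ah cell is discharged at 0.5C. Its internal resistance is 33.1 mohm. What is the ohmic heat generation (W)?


Convert: R = 33.1 mohm = 0.0331 ohm
Step 1: I = C_rate * capacity = 0.5 * 2.7 = 1.35 A
Step 2: Q = I^2 * R = 1.35^2 * 0.0331 = 1.8225 * 0.0331 = 0.06032 W

0.06032 W


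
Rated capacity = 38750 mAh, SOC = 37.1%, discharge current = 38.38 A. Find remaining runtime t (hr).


Convert: C_total = 38750 mAh = 38.75 Ah
Step 1: remaining = SOC/100 * C_total = 37.1/100 * 38.75 = 14.376 Ah
Step 2: t = remaining / I = 14.376 / 38.38 = 0.3746 hr

0.3746 hr


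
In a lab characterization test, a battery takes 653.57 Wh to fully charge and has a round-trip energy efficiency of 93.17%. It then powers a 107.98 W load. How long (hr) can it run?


Step 1: E_discharge = eta/100 * E_charge = 93.17/100 * 653.57 = 608.93 Wh
Step 2: t = E_discharge / P = 608.93 / 107.98 = 5.639 hr

5.639 hr


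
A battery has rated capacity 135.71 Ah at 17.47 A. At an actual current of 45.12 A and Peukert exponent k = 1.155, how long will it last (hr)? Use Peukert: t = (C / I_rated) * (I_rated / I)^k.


t_rated = C / I_rated = 135.71 / 17.47 = 7.7682 hr
(I_rated/I)^k = (0.38719)^1.155 = 0.33424
t = t_rated * (I_rated/I)^k = 7.7682 * 0.33424 = 2.596 hr

2.596 hr


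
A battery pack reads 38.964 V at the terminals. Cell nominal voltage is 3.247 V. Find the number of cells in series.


n = V_pack / V_cell = 38.964 / 3.247 = 12

12


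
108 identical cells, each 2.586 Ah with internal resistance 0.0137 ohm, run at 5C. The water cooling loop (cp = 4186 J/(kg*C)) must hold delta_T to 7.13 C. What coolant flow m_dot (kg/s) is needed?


Step 1: I = 5 * 2.586 = 12.93 A
Step 2: Q_cell = I^2 * R = 12.93^2 * 0.0137 = 2.2904 W
Step 3: Q_total = 108 * 2.2904 = 247.36 W
Step 4: m_dot = Q_total / (cp * dT) = 247.36 / (4186 * 7.13) = 0.008288 kg/s

0.008288 kg/s


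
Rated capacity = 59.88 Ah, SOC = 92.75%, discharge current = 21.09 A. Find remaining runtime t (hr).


Step 1: remaining = SOC/100 * C_total = 92.75/100 * 59.88 = 55.539 Ah
Step 2: t = remaining / I = 55.539 / 21.09 = 2.633 hr

2.633 hr


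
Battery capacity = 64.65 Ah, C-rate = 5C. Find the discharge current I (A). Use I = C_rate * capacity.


I = C_rate * capacity = 5 * 64.65 = 323.25 A

323.25 A


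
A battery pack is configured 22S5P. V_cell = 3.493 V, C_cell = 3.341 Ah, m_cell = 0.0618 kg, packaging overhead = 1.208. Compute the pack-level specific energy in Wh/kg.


Step 1: V_pack = 22 * 3.493 = 76.846 V
Step 2: C_pack = 5 * 3.341 = 16.705 Ah
Step 3: E_pack = V_pack * C_pack = 76.846 * 16.705 = 1283.7 Wh
Step 4: m_pack = 22 * 5 * 0.0618 * 1.208 = 8.212 kg
Step 5: ED = E_pack / m_pack = 1283.7 / 8.212 = 156.3 Wh/kg

156.3 Wh/kg


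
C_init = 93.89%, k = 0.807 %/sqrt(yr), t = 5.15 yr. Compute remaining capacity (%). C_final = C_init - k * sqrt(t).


Step 1: sqrt(5.15 yr) = 2.2694
Step 2: drop = 0.807 * 2.2694 = 1.8314
Step 3: C_final = 93.89 - 1.8314 = 92.06%

92.06%


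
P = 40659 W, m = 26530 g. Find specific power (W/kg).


Convert: m = 26530 g = 26.53 kg
Specific power = 40659 W / 26.53 kg = 1533 W/kg

1533 W/kg


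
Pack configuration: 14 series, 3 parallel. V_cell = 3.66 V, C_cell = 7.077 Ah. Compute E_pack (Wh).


V_pack = 14 * 3.66 = 51.24 V
C_pack = 3 * 7.077 = 21.231 Ah
E = V_pack * C_pack = 51.24 * 21.231 = 1088 Wh

1088 Wh


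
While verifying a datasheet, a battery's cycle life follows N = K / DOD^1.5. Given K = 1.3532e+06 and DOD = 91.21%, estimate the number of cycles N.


DOD^1.5 = 871.09
N = K / DOD^1.5 = 1.3532e+06 / 871.09 = 1553

1553 cycles


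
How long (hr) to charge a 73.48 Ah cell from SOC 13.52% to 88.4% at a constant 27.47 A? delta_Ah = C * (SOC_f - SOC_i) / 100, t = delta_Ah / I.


delta_Ah = 73.48 * (88.4 - 13.52) / 100 = 55.022 Ah
t = delta_Ah / I = 55.022 / 27.47 = 2.003 hr

2.003 hr


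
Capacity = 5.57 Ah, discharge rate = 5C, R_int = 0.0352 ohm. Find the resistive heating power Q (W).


Step 1: I = C_rate * capacity = 5 * 5.57 = 27.85 A
Step 2: Q = I^2 * R = 27.85^2 * 0.0352 = 775.62 * 0.0352 = 27.30 W

27.30 W


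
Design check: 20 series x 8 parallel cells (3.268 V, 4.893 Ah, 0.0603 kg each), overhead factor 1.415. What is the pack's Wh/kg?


Step 1: V_pack = 20 * 3.268 = 65.36 V
Step 2: C_pack = 8 * 4.893 = 39.144 Ah
Step 3: E_pack = V_pack * C_pack = 65.36 * 39.144 = 2558.5 Wh
Step 4: m_pack = 20 * 8 * 0.0603 * 1.415 = 13.652 kg
Step 5: ED = E_pack / m_pack = 2558.5 / 13.652 = 187.4 Wh/kg

187.4 Wh/kg


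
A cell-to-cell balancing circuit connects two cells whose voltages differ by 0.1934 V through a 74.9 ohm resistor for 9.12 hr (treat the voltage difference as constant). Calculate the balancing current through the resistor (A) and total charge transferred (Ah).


I_bal = dV / R = 0.1934 / 74.9 = 0.0025821 A
Q = I_bal * t = 0.0025821 * 9.12 = 0.02355 Ah

I=0.0025821 A, Q=0.02355 Ah


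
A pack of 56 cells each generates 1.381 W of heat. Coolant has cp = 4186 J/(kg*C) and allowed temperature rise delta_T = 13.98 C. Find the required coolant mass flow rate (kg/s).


Step 1: Total heat Q = 56 * 1.381 W = 77.336 W
Step 2: denom = cp * dT = 4186 * 13.98 = 58520
Step 3: m_dot = 77.336 / 58520 = 0.001322 kg/s

0.001322 kg/s


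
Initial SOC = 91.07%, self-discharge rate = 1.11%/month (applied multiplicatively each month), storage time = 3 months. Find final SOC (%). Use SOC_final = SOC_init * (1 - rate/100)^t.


Monthly retention factor = 1 - 1.11/100 = 0.9889
Over 3 months: factor^3 = 0.96707
SOC_final = 91.07 * 0.96707 = 88.07%

88.07%


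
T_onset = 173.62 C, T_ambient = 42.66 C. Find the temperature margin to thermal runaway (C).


margin = T_onset - T_ambient = 173.62 - 42.66 = 130.96 C

130.96 C


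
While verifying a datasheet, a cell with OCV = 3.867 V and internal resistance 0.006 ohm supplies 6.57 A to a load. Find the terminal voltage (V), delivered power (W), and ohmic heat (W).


Step 1: V_terminal = OCV - I*R = 3.867 - 6.57 * 0.006 = 3.8276 V
Step 2: P_out = V_terminal * I = 3.8276 * 6.57 = 25.15 W
Step 3: Q = I^2 * R = 6.57^2 * 0.006 = 0.2590 W

V=3.8276 V, P=25.15 W, Q=0.2590 W


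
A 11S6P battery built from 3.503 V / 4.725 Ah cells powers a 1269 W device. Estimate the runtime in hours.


Step 1: E_pack = Ns * V_cell * Np * C_cell = 11 * 3.503 * 6 * 4.725 = 1092.4 Wh
Step 2: t = E_pack / P = 1092.4 / 1269 = 0.8608 hr

0.8608 hr


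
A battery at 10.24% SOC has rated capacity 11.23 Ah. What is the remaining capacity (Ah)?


remaining = SOC / 100 * total = 10.24 / 100 * 11.23 = 1.150 Ah

1.150 Ah


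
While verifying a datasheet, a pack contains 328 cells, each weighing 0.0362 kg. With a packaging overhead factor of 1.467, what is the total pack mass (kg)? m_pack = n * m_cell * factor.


m_pack = n * m_cell * overhead = 328 * 0.0362 * 1.467 = 17.42 kg

17.42 kg


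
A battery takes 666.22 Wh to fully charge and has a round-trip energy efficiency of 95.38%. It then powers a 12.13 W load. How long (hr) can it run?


Step 1: E_discharge = eta/100 * E_charge = 95.38/100 * 666.22 = 635.44 Wh
Step 2: t = E_discharge / P = 635.44 / 12.13 = 52.39 hr

52.39 hr


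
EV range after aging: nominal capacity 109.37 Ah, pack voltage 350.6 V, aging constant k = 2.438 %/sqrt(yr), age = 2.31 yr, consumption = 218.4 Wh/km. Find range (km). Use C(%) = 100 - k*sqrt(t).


Step 1: capacity retention = 100 - 2.438 * sqrt(2.31) = 100 - 2.438 * 1.5199 = 96.294%
Step 2: C_now = 109.37 * 96.294/100 = 105.32 Ah
Step 3: E_pack = V * C_now = 350.6 * 105.32 = 36925 Wh
Step 4: range = E_pack / consumption = 36925 / 218.4 = 169.1 km

169.1 km


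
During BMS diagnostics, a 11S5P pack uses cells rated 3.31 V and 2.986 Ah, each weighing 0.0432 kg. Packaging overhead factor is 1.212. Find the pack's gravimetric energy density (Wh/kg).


Step 1: V_pack = 11 * 3.31 = 36.41 V
Step 2: C_pack = 5 * 2.986 = 14.93 Ah
Step 3: E_pack = V_pack * C_pack = 36.41 * 14.93 = 543.6 Wh
Step 4: m_pack = 11 * 5 * 0.0432 * 1.212 = 2.8797 kg
Step 5: ED = E_pack / m_pack = 543.6 / 2.8797 = 188.8 Wh/kg

188.8 Wh/kg


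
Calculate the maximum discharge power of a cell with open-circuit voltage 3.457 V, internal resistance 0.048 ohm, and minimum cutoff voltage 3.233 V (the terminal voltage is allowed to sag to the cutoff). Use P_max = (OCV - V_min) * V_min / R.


dV = OCV - V_min = 0.224 V (so I_max = dV / R)
P_max = dV * V_min / R = 0.224 * 3.233 / 0.048 = 15.09 W

15.09 W


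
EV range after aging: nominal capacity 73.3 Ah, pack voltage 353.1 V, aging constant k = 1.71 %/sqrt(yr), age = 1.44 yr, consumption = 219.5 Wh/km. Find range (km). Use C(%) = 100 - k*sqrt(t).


Step 1: capacity retention = 100 - 1.71 * sqrt(1.44) = 100 - 1.71 * 1.2 = 97.948%
Step 2: C_now = 73.3 * 97.948/100 = 71.796 Ah
Step 3: E_pack = V * C_now = 353.1 * 71.796 = 25351 Wh
Step 4: range = E_pack / consumption = 25351 / 219.5 = 115.5 km

115.5 km


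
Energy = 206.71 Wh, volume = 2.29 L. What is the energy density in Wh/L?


ED = E / V = 206.71 / 2.29 = 90.27 Wh/L

90.27 Wh/L


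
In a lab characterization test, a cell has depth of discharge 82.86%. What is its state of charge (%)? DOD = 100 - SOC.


SOC = 100 - DOD = 100 - 82.86 = 17.14%

17.14%


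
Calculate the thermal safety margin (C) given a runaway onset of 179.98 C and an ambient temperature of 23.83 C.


margin = T_onset - T_ambient = 179.98 - 23.83 = 156.15 C

156.15 C


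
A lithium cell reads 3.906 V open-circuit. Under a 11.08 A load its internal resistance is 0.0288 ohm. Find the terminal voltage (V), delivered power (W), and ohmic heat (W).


Step 1: V_terminal = OCV - I*R = 3.906 - 11.08 * 0.0288 = 3.5869 V
Step 2: P_out = V_terminal * I = 3.5869 * 11.08 = 39.74 W
Step 3: Q = I^2 * R = 11.08^2 * 0.0288 = 3.536 W

V=3.5869 V, P=39.74 W, Q=3.536 W


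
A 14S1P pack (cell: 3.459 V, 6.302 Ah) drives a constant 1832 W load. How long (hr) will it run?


Step 1: E_pack = Ns * V_cell * Np * C_cell = 14 * 3.459 * 1 * 6.302 = 305.18 Wh
Step 2: t = E_pack / P = 305.18 / 1832 = 0.1666 hr

0.1666 hr


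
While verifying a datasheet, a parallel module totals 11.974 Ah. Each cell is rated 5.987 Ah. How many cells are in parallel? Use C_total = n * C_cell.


n = C_total / C_cell = 11.974 / 5.987 = 2

2


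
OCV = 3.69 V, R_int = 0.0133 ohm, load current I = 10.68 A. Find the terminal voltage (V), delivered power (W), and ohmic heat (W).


Step 1: V_terminal = OCV - I*R = 3.69 - 10.68 * 0.0133 = 3.548 V
Step 2: P_out = V_terminal * I = 3.548 * 10.68 = 37.89 W
Step 3: Q = I^2 * R = 10.68^2 * 0.0133 = 1.517 W

V=3.548 V, P=37.89 W, Q=1.517 W


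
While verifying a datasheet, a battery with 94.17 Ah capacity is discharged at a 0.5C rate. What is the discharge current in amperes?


I = C_rate * capacity = 0.5 * 94.17 = 47.085 A

47.085 A


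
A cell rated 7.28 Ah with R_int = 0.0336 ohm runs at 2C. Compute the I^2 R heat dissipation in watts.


Step 1: I = C_rate * capacity = 2 * 7.28 = 14.56 A
Step 2: Q = I^2 * R = 14.56^2 * 0.0336 = 211.99 * 0.0336 = 7.123 W

7.123 W


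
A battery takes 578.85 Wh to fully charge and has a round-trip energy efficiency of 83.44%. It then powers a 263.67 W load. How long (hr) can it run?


Step 1: E_discharge = eta/100 * E_charge = 83.44/100 * 578.85 = 482.99 Wh
Step 2: t = E_discharge / P = 482.99 / 263.67 = 1.832 hr

1.832 hr


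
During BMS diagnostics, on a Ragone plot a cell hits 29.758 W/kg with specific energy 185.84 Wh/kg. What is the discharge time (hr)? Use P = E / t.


t = E / P = 185.84 / 29.758 = 6.245 hr

6.245 hr


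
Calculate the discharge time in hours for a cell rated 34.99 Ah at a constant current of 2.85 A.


Runtime = 34.99 Ah / 2.85 A = 12.28 hr

12.28 hr


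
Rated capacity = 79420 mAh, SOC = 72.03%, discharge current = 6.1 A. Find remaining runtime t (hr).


Convert: C_total = 79420 mAh = 79.42 Ah
Step 1: remaining = SOC/100 * C_total = 72.03/100 * 79.42 = 57.206 Ah
Step 2: t = remaining / I = 57.206 / 6.1 = 9.378 hr

9.378 hr


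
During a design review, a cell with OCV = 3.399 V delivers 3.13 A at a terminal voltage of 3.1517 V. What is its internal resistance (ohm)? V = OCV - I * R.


R = (OCV - V) / I = (3.399 - 3.1517) / 3.13 = 0.07901 ohm

0.07901 ohm


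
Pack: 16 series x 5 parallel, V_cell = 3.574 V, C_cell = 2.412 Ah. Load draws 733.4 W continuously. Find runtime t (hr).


Step 1: E_pack = Ns * V_cell * Np * C_cell = 16 * 3.574 * 5 * 2.412 = 689.64 Wh
Step 2: t = E_pack / P = 689.64 / 733.4 = 0.9403 hr

0.9403 hr


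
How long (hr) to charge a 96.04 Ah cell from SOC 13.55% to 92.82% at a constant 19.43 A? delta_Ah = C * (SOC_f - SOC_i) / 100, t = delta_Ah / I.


delta_Ah = 96.04 * (92.82 - 13.55) / 100 = 76.131 Ah
t = delta_Ah / I = 76.131 / 19.43 = 3.918 hr

3.918 hr


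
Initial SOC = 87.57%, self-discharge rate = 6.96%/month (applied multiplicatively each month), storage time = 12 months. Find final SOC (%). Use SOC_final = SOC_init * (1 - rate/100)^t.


Monthly retention factor = 1 - 6.96/100 = 0.9304
Over 12 months: factor^12 = 0.42076
SOC_final = 87.57 * 0.42076 = 36.85%

36.85%


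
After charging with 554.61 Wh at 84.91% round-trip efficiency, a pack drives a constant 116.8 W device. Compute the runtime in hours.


Step 1: E_discharge = eta/100 * E_charge = 84.91/100 * 554.61 = 470.92 Wh
Step 2: t = E_discharge / P = 470.92 / 116.8 = 4.032 hr

4.032 hr


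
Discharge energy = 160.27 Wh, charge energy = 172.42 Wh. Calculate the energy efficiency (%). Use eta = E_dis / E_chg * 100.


Round-trip efficiency = 160.27/172.42 * 100% = 92.95%

92.95%


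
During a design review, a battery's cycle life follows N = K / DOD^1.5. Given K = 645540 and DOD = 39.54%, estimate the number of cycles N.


Step 1: DOD^1.5 = 39.54^1.5 = 248.63
Step 2: N = 645540 / 248.63 = 2596 cycles

2596 cycles


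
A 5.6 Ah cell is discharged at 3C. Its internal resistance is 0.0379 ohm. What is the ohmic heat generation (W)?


Step 1: I = C_rate * capacity = 3 * 5.6 = 16.8 A
Step 2: Q = I^2 * R = 16.8^2 * 0.0379 = 282.24 * 0.0379 = 10.70 W

10.70 W


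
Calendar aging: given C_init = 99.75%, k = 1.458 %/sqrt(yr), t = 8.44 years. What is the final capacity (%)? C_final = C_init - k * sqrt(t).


sqrt(t) = sqrt(8.44) = 2.9052
C_final = 99.75 - 1.458 * 2.9052 = 95.51%

95.51%


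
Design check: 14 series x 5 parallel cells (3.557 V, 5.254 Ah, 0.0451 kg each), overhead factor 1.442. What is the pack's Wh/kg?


Step 1: V_pack = 14 * 3.557 = 49.798 V
Step 2: C_pack = 5 * 5.254 = 26.27 Ah
Step 3: E_pack = V_pack * C_pack = 49.798 * 26.27 = 1308.2 Wh
Step 4: m_pack = 14 * 5 * 0.0451 * 1.442 = 4.5524 kg
Step 5: ED = E_pack / m_pack = 1308.2 / 4.5524 = 287.4 Wh/kg

287.4 Wh/kg


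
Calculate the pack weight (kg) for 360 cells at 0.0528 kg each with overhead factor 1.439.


Cell mass sum = 360 * 0.0528 = 19.008 kg
With overhead 1.439: m_pack = 19.008 * 1.439 = 27.35 kg

27.35 kg


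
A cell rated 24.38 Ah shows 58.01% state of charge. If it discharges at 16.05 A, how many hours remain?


Step 1: remaining = SOC/100 * C_total = 58.01/100 * 24.38 = 14.143 Ah
Step 2: t = remaining / I = 14.143 / 16.05 = 0.8812 hr

0.8812 hr


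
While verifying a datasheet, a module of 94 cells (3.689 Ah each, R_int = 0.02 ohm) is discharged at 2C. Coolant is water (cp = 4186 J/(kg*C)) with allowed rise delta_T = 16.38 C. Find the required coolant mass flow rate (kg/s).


Step 1: I = 2 * 3.689 = 7.378 A
Step 2: Q_cell = I^2 * R = 7.378^2 * 0.02 = 1.0887 W
Step 3: Q_total = 94 * 1.0887 = 102.34 W
Step 4: m_dot = Q_total / (cp * dT) = 102.34 / (4186 * 16.38) = 0.001493 kg/s

0.001493 kg/s


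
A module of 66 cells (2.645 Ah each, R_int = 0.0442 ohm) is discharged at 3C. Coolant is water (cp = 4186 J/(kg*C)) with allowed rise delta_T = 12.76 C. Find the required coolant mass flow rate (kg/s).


Step 1: I = 3 * 2.645 = 7.935 A
Step 2: Q_cell = I^2 * R = 7.935^2 * 0.0442 = 2.783 W
Step 3: Q_total = 66 * 2.783 = 183.68 W
Step 4: m_dot = Q_total / (cp * dT) = 183.68 / (4186 * 12.76) = 0.003439 kg/s

0.003439 kg/s


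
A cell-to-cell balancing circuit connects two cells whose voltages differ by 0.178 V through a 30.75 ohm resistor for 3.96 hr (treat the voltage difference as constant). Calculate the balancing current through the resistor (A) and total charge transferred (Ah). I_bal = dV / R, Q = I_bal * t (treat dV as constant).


First, Ohm's law: I_bal = 0.178 V / 30.75 ohm = 0.0057886 A
Then Q = I * t = 0.0057886 A * 3.96 hr = 0.02292 Ah

I=0.0057886 A, Q=0.02292 Ah


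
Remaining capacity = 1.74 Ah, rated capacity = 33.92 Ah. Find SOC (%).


SOC = (remaining / total) * 100 = (1.74 / 33.92) * 100 = 5.130%

5.130%


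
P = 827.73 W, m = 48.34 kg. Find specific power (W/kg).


Specific power = 827.73 W / 48.34 kg = 17.12 W/kg

17.12 W/kg


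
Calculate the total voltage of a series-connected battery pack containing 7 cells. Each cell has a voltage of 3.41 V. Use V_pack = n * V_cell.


With 7 cells in series at 3.41 V each, V_pack = 23.87 V

23.87 V


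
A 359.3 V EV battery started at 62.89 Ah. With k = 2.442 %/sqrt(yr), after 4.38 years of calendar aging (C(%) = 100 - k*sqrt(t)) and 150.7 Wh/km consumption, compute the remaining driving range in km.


Step 1: capacity retention = 100 - 2.442 * sqrt(4.38) = 100 - 2.442 * 2.0928 = 94.889%
Step 2: C_now = 62.89 * 94.889/100 = 59.676 Ah
Step 3: E_pack = V * C_now = 359.3 * 59.676 = 21442 Wh
Step 4: range = E_pack / consumption = 21442 / 150.7 = 142.3 km

142.3 km


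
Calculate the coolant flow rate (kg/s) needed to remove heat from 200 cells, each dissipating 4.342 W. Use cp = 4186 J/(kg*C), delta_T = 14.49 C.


Q_total = 200 * 4.342 = 868.4 W
m_dot = Q_total / (cp * dT) = 868.4 / (4186 * 14.49) = 0.01432 kg/s

0.01432 kg/s


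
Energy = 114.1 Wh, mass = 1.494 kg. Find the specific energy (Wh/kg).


Specific energy = 114.1 Wh / 1.494 kg = 76.37 Wh/kg

76.37 Wh/kg


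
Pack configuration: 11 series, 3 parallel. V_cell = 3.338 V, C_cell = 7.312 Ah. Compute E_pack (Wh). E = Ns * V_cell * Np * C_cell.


V_pack = 11 * 3.338 = 36.718 V
C_pack = 3 * 7.312 = 21.936 Ah
E = V_pack * C_pack = 36.718 * 21.936 = 805.4 Wh

805.4 Wh


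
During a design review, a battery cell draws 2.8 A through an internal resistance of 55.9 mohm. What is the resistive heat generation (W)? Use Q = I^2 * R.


Convert: R = 55.9 mohm = 0.0559 ohm
I^2 = 7.84
Q = 7.84 * 0.0559 = 0.4383 W

0.4383 W


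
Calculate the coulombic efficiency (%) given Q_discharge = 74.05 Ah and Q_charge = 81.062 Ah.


Coulombic efficiency = 74.05/81.062 * 100% = 91.35%

91.35%


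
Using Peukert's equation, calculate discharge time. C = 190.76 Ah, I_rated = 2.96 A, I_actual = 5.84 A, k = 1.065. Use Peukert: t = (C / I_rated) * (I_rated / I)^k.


t_rated = C / I_rated = 190.76 / 2.96 = 64.446 hr
(I_rated/I)^k = (0.50685)^1.065 = 0.48495
t = t_rated * (I_rated/I)^k = 64.446 * 0.48495 = 31.25 hr

31.25 hr


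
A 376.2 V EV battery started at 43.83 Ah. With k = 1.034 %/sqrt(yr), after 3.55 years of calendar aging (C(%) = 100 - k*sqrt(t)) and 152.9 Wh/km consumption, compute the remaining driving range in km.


Step 1: capacity retention = 100 - 1.034 * sqrt(3.55) = 100 - 1.034 * 1.8841 = 98.052%
Step 2: C_now = 43.83 * 98.052/100 = 42.976 Ah
Step 3: E_pack = V * C_now = 376.2 * 42.976 = 16168 Wh
Step 4: range = E_pack / consumption = 16168 / 152.9 = 105.7 km

105.7 km


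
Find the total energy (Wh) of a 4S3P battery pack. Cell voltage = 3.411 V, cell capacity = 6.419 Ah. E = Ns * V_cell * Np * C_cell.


E = Ns * Vcell * Np * Ccell = 4 * 3.411 * 3 * 6.419 = 262.7 Wh

262.7 Wh


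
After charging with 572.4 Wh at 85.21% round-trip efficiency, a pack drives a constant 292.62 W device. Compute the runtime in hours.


Step 1: E_discharge = eta/100 * E_charge = 85.21/100 * 572.4 = 487.74 Wh
Step 2: t = E_discharge / P = 487.74 / 292.62 = 1.667 hr

1.667 hr
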